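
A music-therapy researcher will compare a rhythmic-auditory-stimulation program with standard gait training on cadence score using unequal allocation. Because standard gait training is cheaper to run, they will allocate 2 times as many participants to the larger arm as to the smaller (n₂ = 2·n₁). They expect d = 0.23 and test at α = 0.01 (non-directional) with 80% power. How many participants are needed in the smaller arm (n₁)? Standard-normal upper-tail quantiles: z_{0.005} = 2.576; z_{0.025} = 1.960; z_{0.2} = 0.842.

With allocation ratio k = n₂/n₁ = 2, Var(x̄₁−x̄₂) = σ²(1/n₁ + 1/(k·n₁)) = σ²·(k+1)/(k·n₁).
So n₁ = (1 + 1/k)·((z_{α/2} + z_β)/d)² = 1.500 × (3.418/0.23)².
n₁ = 1.500 × 220.85 = 331.3.
Round up: n₁ = 332, giving n₂ = 2 × 332 = 664.

n₁ = 332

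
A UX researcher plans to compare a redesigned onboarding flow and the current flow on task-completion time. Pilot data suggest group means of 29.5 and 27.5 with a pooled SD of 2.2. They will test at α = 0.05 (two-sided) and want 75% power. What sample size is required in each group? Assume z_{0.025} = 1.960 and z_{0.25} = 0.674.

Cohen's d = |M₁ − M₂| / SD_pooled = |29.5 − 27.5| / 2.2 = 2.0 / 2.2 = 0.909.
For two independent groups with equal n: n = 2·((z_{α/2} + z_β) / d)².
z_{α/2} + z_β = 1.960 + 0.674 = 2.634.
n = 2 × (2.634 / 0.909)² = 2 × 2.898² = 2 × 8.40 = 16.8.
Round up to the next whole participant.

n = 17 per group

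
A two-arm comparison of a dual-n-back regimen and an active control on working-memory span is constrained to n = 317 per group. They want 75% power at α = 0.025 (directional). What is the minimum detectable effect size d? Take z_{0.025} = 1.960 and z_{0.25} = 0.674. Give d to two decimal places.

d_min ≈ 0.21

For two independent groups of n = 317 each: d_min = (z_{α} + z_β)·√(2/n).
z-sum = 1.960 + 0.674 = 2.634.
d_min = 2.634 × √(2/317) = 2.634 × 0.0794 = 0.209.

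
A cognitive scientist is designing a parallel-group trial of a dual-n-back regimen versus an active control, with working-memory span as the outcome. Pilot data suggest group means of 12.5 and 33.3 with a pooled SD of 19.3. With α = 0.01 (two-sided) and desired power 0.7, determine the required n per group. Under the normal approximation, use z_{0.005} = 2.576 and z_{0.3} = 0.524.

Cohen's d = |M₁ − M₂| / SD_pooled = |12.5 − 33.3| / 19.3 = 20.8 / 19.3 = 1.078.
For two independent groups with equal n: n = 2·((z_{α/2} + z_β) / d)².
z_{α/2} + z_β = 2.576 + 0.524 = 3.100.
n = 2 × (3.100 / 1.078)² = 2 × 2.876² = 2 × 8.27 = 16.5.
Round up to the next whole participant.

n = 17 per group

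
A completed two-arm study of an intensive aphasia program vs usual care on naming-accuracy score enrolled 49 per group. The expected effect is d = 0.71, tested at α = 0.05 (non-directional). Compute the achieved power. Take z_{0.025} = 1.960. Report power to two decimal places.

power ≈ 0.94

For two equal groups, power = Φ(d·√(n/2) − z_{α/2}).
d·√(n/2) = 0.71 × √(49/2) = 0.71 × 4.950 = 3.514.
z_β = 3.514 − 1.960 = 1.554.
Power = Φ(1.554) = 0.940.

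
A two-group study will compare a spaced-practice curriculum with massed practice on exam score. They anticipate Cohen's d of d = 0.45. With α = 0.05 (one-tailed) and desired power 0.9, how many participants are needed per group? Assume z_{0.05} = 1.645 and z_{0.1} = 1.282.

For two independent groups with equal n: n = 2·((z_{α} + z_β) / d)².
z_{α} + z_β = 1.645 + 1.282 = 2.927.
n = 2 × (2.927 / 0.45)² = 2 × 6.504² = 2 × 42.31 = 84.6.
Round up to the next whole participant.

n = 85 per group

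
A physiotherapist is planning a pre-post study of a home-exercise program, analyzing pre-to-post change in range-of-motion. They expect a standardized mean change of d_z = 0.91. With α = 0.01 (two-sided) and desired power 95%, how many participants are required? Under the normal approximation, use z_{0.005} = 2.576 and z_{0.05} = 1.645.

n = 22 pairs

For a paired (one-sample on differences) test: n = ((z_{α/2} + z_β) / d)².
z_{α/2} + z_β = 2.576 + 1.645 = 4.221.
n = (4.221 / 0.91)² = 4.638² = 21.52.
Round up.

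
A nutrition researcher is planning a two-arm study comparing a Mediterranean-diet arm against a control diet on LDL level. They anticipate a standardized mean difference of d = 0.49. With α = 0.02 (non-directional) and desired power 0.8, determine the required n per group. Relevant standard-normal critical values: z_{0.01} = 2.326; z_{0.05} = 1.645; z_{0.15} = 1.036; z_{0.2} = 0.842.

n = 84 per group

For two independent groups with equal n: n = 2·((z_{α/2} + z_β) / d)².
z_{α/2} + z_β = 2.326 + 0.842 = 3.168.
n = 2 × (3.168 / 0.49)² = 2 × 6.465² = 2 × 41.80 = 83.6.
Round up to the next whole participant.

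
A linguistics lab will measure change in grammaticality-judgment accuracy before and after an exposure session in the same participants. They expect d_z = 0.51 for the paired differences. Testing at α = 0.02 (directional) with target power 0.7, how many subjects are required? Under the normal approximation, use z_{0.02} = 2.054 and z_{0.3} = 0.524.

n = 26 pairs

For a paired (one-sample on differences) test: n = ((z_{α} + z_β) / d)².
z_{α} + z_β = 2.054 + 0.524 = 2.578.
n = (2.578 / 0.51)² = 5.055² = 25.55.
Round up.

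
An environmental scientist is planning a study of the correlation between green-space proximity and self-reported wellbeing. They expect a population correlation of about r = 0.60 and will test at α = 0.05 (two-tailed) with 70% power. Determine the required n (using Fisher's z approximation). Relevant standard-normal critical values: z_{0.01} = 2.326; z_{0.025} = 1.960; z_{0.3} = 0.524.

Fisher's z: C = ½·ln((1+r)/(1−r)) = ½·ln(4.0000) = 0.6931.
n = ((z_{α/2} + z_β)/C)² + 3.
(1.960 + 0.524) / 0.6931 = 2.484 / 0.6931 = 3.584.
n = 3.584² + 3 = 12.84 + 3 = 15.8.
Round up.

n = 16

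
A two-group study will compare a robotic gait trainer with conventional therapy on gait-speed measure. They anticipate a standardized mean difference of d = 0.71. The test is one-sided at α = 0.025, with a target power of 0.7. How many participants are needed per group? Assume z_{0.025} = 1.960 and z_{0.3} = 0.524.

n = 25 per group

For two independent groups with equal n: n = 2·((z_{α} + z_β) / d)².
z_{α} + z_β = 1.960 + 0.524 = 2.484.
n = 2 × (2.484 / 0.71)² = 2 × 3.499² = 2 × 12.24 = 24.5.
Round up to the next whole participant.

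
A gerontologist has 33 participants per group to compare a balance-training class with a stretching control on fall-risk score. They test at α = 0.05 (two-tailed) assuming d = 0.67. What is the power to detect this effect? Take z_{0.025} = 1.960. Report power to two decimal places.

For two equal groups, power = Φ(d·√(n/2) − z_{α/2}).
d·√(n/2) = 0.67 × √(33/2) = 0.67 × 4.062 = 2.722.
z_β = 2.722 − 1.960 = 0.762.
Power = Φ(0.762) = 0.777.

power ≈ 0.78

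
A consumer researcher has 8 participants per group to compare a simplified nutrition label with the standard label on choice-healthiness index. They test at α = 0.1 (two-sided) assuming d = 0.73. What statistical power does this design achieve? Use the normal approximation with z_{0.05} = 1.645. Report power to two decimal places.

For two equal groups, power = Φ(d·√(n/2) − z_{α/2}).
d·√(n/2) = 0.73 × √(8/2) = 0.73 × 2.000 = 1.460.
z_β = 1.460 − 1.645 = -0.185.
Power = Φ(-0.185) = 0.427.

power ≈ 0.43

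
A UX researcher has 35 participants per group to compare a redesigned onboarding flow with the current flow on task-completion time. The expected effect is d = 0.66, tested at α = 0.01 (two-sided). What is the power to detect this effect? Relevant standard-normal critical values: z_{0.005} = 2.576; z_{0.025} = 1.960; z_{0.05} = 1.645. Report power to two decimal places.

For two equal groups, power = Φ(d·√(n/2) − z_{α/2}).
d·√(n/2) = 0.66 × √(35/2) = 0.66 × 4.183 = 2.761.
z_β = 2.761 − 2.576 = 0.185.
Power = Φ(0.185) = 0.573.

power ≈ 0.57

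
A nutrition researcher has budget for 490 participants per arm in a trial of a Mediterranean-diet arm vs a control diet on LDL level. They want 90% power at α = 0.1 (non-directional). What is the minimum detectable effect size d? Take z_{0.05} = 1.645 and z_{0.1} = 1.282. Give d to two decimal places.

For two independent groups of n = 490 each: d_min = (z_{α/2} + z_β)·√(2/n).
z-sum = 1.645 + 1.282 = 2.927.
d_min = 2.927 × √(2/490) = 2.927 × 0.0639 = 0.187.

d_min ≈ 0.19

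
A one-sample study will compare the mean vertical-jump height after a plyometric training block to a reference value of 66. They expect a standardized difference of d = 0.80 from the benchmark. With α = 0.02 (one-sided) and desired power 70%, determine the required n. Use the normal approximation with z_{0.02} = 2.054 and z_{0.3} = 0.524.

n = 11

For a one-sample test: n = ((z_{α} + z_β) / d)².
z_{α} + z_β = 2.054 + 0.524 = 2.578.
n = (2.578 / 0.80)² = 3.222² = 10.38.
Round up.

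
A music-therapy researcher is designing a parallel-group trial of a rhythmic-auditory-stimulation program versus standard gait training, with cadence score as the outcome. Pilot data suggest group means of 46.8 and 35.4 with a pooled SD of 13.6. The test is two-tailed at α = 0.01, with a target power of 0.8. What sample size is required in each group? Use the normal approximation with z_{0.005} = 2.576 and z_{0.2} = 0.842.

Cohen's d = |M₁ − M₂| / SD_pooled = |46.8 − 35.4| / 13.6 = 11.4 / 13.6 = 0.838.
For two independent groups with equal n: n = 2·((z_{α/2} + z_β) / d)².
z_{α/2} + z_β = 2.576 + 0.842 = 3.418.
n = 2 × (3.418 / 0.838)² = 2 × 4.079² = 2 × 16.64 = 33.3.
Round up to the next whole participant.

n = 34 per group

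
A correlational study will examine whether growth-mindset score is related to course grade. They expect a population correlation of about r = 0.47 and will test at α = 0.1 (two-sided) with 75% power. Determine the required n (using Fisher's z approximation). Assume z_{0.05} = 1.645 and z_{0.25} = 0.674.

Fisher's z: C = ½·ln((1+r)/(1−r)) = ½·ln(2.7736) = 0.5101.
n = ((z_{α/2} + z_β)/C)² + 3.
(1.645 + 0.674) / 0.5101 = 2.319 / 0.5101 = 4.546.
n = 4.546² + 3 = 20.67 + 3 = 23.7.
Round up.

n = 24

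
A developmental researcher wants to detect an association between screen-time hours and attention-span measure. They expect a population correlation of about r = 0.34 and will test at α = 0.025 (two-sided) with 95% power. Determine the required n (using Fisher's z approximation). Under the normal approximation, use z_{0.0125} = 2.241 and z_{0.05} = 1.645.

Fisher's z: C = ½·ln((1+r)/(1−r)) = ½·ln(2.0303) = 0.3541.
n = ((z_{α/2} + z_β)/C)² + 3.
(2.241 + 1.645) / 0.3541 = 3.886 / 0.3541 = 10.974.
n = 10.974² + 3 = 120.44 + 3 = 123.4.
Round up.

n = 124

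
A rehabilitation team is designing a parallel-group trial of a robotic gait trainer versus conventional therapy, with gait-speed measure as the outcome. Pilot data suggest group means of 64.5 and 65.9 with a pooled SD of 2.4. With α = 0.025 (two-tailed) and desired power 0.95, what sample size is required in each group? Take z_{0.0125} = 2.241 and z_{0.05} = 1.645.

n = 89 per group

Cohen's d = |M₁ − M₂| / SD_pooled = |64.5 − 65.9| / 2.4 = 1.4 / 2.4 = 0.583.
For two independent groups with equal n: n = 2·((z_{α/2} + z_β) / d)².
z_{α/2} + z_β = 2.241 + 1.645 = 3.886.
n = 2 × (3.886 / 0.583)² = 2 × 6.666² = 2 × 44.43 = 88.9.
Round up to the next whole participant.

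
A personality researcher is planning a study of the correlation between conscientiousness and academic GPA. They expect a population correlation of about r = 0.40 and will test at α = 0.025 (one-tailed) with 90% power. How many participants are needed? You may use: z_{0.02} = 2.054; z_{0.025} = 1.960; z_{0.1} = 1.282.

n = 62

Fisher's z: C = ½·ln((1+r)/(1−r)) = ½·ln(2.3333) = 0.4236.
n = ((z_{α} + z_β)/C)² + 3.
(1.960 + 1.282) / 0.4236 = 3.242 / 0.4236 = 7.653.
n = 7.653² + 3 = 58.58 + 3 = 61.6.
Round up.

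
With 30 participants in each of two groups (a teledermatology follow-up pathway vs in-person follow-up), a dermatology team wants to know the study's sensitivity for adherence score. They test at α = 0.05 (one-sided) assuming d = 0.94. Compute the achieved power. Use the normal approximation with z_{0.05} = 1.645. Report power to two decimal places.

For two equal groups, power = Φ(d·√(n/2) − z_{α}).
d·√(n/2) = 0.94 × √(30/2) = 0.94 × 3.873 = 3.641.
z_β = 3.641 − 1.645 = 1.996.
Power = Φ(1.996) = 0.977.

power ≈ 0.98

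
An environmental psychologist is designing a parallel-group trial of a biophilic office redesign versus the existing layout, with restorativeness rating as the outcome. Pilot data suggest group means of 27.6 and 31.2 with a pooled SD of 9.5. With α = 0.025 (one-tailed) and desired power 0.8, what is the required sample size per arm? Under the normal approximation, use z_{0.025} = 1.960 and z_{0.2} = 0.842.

n = 110 per group

Cohen's d = |M₁ − M₂| / SD_pooled = |27.6 − 31.2| / 9.5 = 3.6 / 9.5 = 0.379.
For two independent groups with equal n: n = 2·((z_{α} + z_β) / d)².
z_{α} + z_β = 1.960 + 0.842 = 2.802.
n = 2 × (2.802 / 0.379)² = 2 × 7.393² = 2 × 54.66 = 109.3.
Round up to the next whole participant.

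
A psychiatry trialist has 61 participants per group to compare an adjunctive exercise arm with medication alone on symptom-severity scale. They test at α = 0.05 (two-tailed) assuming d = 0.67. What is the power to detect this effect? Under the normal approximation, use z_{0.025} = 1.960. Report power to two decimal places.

For two equal groups, power = Φ(d·√(n/2) − z_{α/2}).
d·√(n/2) = 0.67 × √(61/2) = 0.67 × 5.523 = 3.700.
z_β = 3.700 − 1.960 = 1.740.
Power = Φ(1.740) = 0.959.

power ≈ 0.96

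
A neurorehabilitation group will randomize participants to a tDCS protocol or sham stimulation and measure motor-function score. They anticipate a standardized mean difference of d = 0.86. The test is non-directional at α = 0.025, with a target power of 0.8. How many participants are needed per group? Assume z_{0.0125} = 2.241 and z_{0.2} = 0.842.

n = 26 per group

For two independent groups with equal n: n = 2·((z_{α/2} + z_β) / d)².
z_{α/2} + z_β = 2.241 + 0.842 = 3.083.
n = 2 × (3.083 / 0.86)² = 2 × 3.585² = 2 × 12.85 = 25.7.
Round up to the next whole participant.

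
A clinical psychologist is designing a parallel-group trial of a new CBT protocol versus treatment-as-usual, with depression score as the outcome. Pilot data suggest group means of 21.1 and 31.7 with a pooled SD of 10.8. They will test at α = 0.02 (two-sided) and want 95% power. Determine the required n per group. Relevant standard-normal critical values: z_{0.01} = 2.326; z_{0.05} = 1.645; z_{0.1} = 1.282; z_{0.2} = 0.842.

n = 33 per group

Cohen's d = |M₁ − M₂| / SD_pooled = |21.1 − 31.7| / 10.8 = 10.6 / 10.8 = 0.981.
For two independent groups with equal n: n = 2·((z_{α/2} + z_β) / d)².
z_{α/2} + z_β = 2.326 + 1.645 = 3.971.
n = 2 × (3.971 / 0.981)² = 2 × 4.048² = 2 × 16.39 = 32.8.
Round up to the next whole participant.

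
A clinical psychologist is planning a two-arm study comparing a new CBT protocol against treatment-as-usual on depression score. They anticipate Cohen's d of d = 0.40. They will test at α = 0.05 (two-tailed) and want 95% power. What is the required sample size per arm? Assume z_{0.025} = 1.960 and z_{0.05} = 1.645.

n = 163 per group

For two independent groups with equal n: n = 2·((z_{α/2} + z_β) / d)².
z_{α/2} + z_β = 1.960 + 1.645 = 3.605.
n = 2 × (3.605 / 0.40)² = 2 × 9.012² = 2 × 81.23 = 162.5.
Round up to the next whole participant.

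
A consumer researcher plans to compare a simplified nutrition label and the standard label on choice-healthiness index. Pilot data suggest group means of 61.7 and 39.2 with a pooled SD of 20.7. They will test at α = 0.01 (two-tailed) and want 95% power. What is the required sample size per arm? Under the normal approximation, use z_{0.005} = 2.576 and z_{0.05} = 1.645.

Cohen's d = |M₁ − M₂| / SD_pooled = |61.7 − 39.2| / 20.7 = 22.5 / 20.7 = 1.087.
For two independent groups with equal n: n = 2·((z_{α/2} + z_β) / d)².
z_{α/2} + z_β = 2.576 + 1.645 = 4.221.
n = 2 × (4.221 / 1.087)² = 2 × 3.883² = 2 × 15.08 = 30.2.
Round up to the next whole participant.

n = 31 per group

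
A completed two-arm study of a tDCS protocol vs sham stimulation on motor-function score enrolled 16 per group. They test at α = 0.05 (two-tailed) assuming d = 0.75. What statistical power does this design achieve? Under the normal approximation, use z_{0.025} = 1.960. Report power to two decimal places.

power ≈ 0.56

For two equal groups, power = Φ(d·√(n/2) − z_{α/2}).
d·√(n/2) = 0.75 × √(16/2) = 0.75 × 2.828 = 2.121.
z_β = 2.121 − 1.960 = 0.161.
Power = Φ(0.161) = 0.564.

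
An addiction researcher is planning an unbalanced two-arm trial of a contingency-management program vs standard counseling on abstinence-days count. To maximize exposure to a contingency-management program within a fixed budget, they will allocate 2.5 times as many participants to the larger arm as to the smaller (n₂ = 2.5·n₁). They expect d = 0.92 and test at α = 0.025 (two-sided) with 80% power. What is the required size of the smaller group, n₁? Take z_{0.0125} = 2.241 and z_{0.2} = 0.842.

With allocation ratio k = n₂/n₁ = 2.5, Var(x̄₁−x̄₂) = σ²(1/n₁ + 1/(k·n₁)) = σ²·(k+1)/(k·n₁).
So n₁ = (1 + 1/k)·((z_{α/2} + z_β)/d)² = 1.400 × (3.083/0.92)².
n₁ = 1.400 × 11.23 = 15.7.
Round up: n₁ = 16, giving n₂ = 2.5 × 16 = 40.

n₁ = 16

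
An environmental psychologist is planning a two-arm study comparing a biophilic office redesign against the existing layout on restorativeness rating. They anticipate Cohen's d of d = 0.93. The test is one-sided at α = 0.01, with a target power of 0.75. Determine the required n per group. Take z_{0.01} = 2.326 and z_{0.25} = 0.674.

For two independent groups with equal n: n = 2·((z_{α} + z_β) / d)².
z_{α} + z_β = 2.326 + 0.674 = 3.000.
n = 2 × (3.000 / 0.93)² = 2 × 3.226² = 2 × 10.41 = 20.8.
Round up to the next whole participant.

n = 21 per group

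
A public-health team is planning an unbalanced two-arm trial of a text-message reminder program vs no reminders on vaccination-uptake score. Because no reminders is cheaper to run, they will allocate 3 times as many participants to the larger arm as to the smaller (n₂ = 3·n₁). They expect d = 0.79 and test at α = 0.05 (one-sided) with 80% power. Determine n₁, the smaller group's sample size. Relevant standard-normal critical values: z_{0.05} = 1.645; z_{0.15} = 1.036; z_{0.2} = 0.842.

With allocation ratio k = n₂/n₁ = 3, Var(x̄₁−x̄₂) = σ²(1/n₁ + 1/(k·n₁)) = σ²·(k+1)/(k·n₁).
So n₁ = (1 + 1/k)·((z_{α} + z_β)/d)² = 1.333 × (2.487/0.79)².
n₁ = 1.333 × 9.91 = 13.2.
Round up: n₁ = 14, giving n₂ = 3 × 14 = 42.

n₁ = 14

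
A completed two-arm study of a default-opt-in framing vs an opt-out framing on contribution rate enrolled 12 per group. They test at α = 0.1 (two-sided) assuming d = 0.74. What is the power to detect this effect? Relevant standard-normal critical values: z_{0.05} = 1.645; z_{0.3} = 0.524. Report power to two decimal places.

power ≈ 0.57

For two equal groups, power = Φ(d·√(n/2) − z_{α/2}).
d·√(n/2) = 0.74 × √(12/2) = 0.74 × 2.449 = 1.813.
z_β = 1.813 − 1.645 = 0.168.
Power = Φ(0.168) = 0.567.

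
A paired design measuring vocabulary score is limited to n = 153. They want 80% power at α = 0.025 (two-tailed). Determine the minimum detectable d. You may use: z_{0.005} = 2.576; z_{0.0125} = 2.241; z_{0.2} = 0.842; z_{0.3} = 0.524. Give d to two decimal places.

d_min ≈ 0.25

For a single sample (or paired design) of n = 153: d_min = (z_{α/2} + z_β)/√n.
z-sum = 2.241 + 0.842 = 3.083.
d_min = 3.083 / √153 = 3.083 / 12.369 = 0.249.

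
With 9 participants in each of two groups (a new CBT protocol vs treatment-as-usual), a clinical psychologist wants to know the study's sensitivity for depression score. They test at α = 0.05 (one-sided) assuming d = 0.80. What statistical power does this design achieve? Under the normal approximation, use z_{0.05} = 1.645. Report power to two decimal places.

For two equal groups, power = Φ(d·√(n/2) − z_{α}).
d·√(n/2) = 0.80 × √(9/2) = 0.80 × 2.121 = 1.697.
z_β = 1.697 − 1.645 = 0.052.
Power = Φ(0.052) = 0.521.

power ≈ 0.52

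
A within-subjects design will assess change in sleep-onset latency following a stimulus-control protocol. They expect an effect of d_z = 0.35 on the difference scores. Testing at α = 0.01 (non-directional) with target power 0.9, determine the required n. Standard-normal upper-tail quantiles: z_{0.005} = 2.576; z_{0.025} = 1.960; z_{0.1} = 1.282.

For a paired (one-sample on differences) test: n = ((z_{α/2} + z_β) / d)².
z_{α/2} + z_β = 2.576 + 1.282 = 3.858.
n = (3.858 / 0.35)² = 11.023² = 121.50.
Round up.

n = 122 pairs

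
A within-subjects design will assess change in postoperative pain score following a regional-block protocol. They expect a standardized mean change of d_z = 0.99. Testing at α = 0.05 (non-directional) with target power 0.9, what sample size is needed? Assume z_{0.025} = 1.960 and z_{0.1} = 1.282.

n = 11 pairs

For a paired (one-sample on differences) test: n = ((z_{α/2} + z_β) / d)².
z_{α/2} + z_β = 1.960 + 1.282 = 3.242.
n = (3.242 / 0.99)² = 3.275² = 10.72.
Round up.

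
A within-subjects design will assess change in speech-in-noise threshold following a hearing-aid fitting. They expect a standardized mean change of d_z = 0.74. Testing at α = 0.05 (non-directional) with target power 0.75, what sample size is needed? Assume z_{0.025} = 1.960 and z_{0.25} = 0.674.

For a paired (one-sample on differences) test: n = ((z_{α/2} + z_β) / d)².
z_{α/2} + z_β = 1.960 + 0.674 = 2.634.
n = (2.634 / 0.74)² = 3.559² = 12.67.
Round up.

n = 13 pairs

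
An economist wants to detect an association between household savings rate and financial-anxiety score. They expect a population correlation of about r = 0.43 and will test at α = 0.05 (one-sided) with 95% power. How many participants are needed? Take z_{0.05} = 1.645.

n = 55

Fisher's z: C = ½·ln((1+r)/(1−r)) = ½·ln(2.5088) = 0.4599.
n = ((z_{α} + z_β)/C)² + 3.
(1.645 + 1.645) / 0.4599 = 3.290 / 0.4599 = 7.154.
n = 7.154² + 3 = 51.18 + 3 = 54.2.
Round up.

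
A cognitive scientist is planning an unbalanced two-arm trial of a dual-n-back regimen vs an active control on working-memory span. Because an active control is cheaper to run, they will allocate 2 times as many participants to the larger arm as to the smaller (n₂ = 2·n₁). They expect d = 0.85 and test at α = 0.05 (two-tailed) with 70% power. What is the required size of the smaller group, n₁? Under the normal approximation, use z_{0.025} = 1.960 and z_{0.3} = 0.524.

n₁ = 13

With allocation ratio k = n₂/n₁ = 2, Var(x̄₁−x̄₂) = σ²(1/n₁ + 1/(k·n₁)) = σ²·(k+1)/(k·n₁).
So n₁ = (1 + 1/k)·((z_{α/2} + z_β)/d)² = 1.500 × (2.484/0.85)².
n₁ = 1.500 × 8.54 = 12.8.
Round up: n₁ = 13, giving n₂ = 2 × 13 = 26.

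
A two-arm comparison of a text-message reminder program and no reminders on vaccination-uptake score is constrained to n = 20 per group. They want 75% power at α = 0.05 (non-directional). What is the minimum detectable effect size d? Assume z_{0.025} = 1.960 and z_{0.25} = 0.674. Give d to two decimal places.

For two independent groups of n = 20 each: d_min = (z_{α/2} + z_β)·√(2/n).
z-sum = 1.960 + 0.674 = 2.634.
d_min = 2.634 × √(2/20) = 2.634 × 0.3162 = 0.833.

d_min ≈ 0.83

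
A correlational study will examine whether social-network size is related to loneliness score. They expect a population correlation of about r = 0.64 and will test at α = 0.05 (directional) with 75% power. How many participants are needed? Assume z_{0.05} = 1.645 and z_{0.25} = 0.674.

n = 13

Fisher's z: C = ½·ln((1+r)/(1−r)) = ½·ln(4.5556) = 0.7582.
n = ((z_{α} + z_β)/C)² + 3.
(1.645 + 0.674) / 0.7582 = 2.319 / 0.7582 = 3.059.
n = 3.059² + 3 = 9.35 + 3 = 12.4.
Round up.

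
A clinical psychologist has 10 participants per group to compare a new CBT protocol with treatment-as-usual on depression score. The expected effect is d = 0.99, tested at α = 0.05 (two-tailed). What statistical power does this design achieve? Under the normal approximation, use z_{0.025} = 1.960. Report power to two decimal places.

For two equal groups, power = Φ(d·√(n/2) − z_{α/2}).
d·√(n/2) = 0.99 × √(10/2) = 0.99 × 2.236 = 2.214.
z_β = 2.214 − 1.960 = 0.254.
Power = Φ(0.254) = 0.600.

power ≈ 0.60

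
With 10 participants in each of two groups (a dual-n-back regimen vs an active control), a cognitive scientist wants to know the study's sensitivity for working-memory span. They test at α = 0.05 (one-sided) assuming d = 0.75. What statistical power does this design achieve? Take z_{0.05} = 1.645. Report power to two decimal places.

For two equal groups, power = Φ(d·√(n/2) − z_{α}).
d·√(n/2) = 0.75 × √(10/2) = 0.75 × 2.236 = 1.677.
z_β = 1.677 − 1.645 = 0.032.
Power = Φ(0.032) = 0.513.

power ≈ 0.51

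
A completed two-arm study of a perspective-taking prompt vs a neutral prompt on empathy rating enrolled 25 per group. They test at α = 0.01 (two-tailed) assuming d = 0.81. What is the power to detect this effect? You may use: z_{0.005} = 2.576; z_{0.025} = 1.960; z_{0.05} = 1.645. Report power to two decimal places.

power ≈ 0.61

For two equal groups, power = Φ(d·√(n/2) − z_{α/2}).
d·√(n/2) = 0.81 × √(25/2) = 0.81 × 3.536 = 2.864.
z_β = 2.864 − 2.576 = 0.288.
Power = Φ(0.288) = 0.613.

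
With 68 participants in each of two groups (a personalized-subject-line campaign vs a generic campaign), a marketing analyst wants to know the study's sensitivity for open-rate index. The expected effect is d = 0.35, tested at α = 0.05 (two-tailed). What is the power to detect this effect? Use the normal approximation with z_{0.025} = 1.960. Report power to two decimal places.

power ≈ 0.53

For two equal groups, power = Φ(d·√(n/2) − z_{α/2}).
d·√(n/2) = 0.35 × √(68/2) = 0.35 × 5.831 = 2.041.
z_β = 2.041 − 1.960 = 0.081.
Power = Φ(0.081) = 0.532.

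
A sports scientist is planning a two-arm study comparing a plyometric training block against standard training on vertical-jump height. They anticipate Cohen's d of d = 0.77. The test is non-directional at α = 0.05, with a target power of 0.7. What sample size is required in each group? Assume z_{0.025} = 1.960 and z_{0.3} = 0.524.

n = 21 per group

For two independent groups with equal n: n = 2·((z_{α/2} + z_β) / d)².
z_{α/2} + z_β = 1.960 + 0.524 = 2.484.
n = 2 × (2.484 / 0.77)² = 2 × 3.226² = 2 × 10.41 = 20.8.
Round up to the next whole participant.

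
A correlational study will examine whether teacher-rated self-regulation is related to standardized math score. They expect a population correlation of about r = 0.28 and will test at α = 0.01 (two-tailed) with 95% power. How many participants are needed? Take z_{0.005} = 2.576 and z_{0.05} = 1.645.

n = 219

Fisher's z: C = ½·ln((1+r)/(1−r)) = ½·ln(1.7778) = 0.2877.
n = ((z_{α/2} + z_β)/C)² + 3.
(2.576 + 1.645) / 0.2877 = 4.221 / 0.2877 = 14.672.
n = 14.672² + 3 = 215.25 + 3 = 218.3.
Round up.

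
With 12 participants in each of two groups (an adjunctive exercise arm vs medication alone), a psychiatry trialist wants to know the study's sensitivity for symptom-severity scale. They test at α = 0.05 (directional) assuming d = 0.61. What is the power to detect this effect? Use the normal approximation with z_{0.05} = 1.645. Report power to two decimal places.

For two equal groups, power = Φ(d·√(n/2) − z_{α}).
d·√(n/2) = 0.61 × √(12/2) = 0.61 × 2.449 = 1.494.
z_β = 1.494 − 1.645 = -0.151.
Power = Φ(-0.151) = 0.440.

power ≈ 0.44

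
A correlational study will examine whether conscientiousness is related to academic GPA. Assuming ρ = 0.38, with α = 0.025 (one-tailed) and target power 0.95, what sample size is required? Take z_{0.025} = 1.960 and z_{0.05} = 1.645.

Fisher's z: C = ½·ln((1+r)/(1−r)) = ½·ln(2.2258) = 0.4001.
n = ((z_{α} + z_β)/C)² + 3.
(1.960 + 1.645) / 0.4001 = 3.605 / 0.4001 = 9.010.
n = 9.010² + 3 = 81.18 + 3 = 84.2.
Round up.

n = 85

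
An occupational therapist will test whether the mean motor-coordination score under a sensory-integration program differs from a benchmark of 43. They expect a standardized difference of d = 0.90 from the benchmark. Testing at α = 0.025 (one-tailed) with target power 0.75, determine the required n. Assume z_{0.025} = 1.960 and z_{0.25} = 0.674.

n = 9

For a one-sample test: n = ((z_{α} + z_β) / d)².
z_{α} + z_β = 1.960 + 0.674 = 2.634.
n = (2.634 / 0.90)² = 2.927² = 8.57.
Round up.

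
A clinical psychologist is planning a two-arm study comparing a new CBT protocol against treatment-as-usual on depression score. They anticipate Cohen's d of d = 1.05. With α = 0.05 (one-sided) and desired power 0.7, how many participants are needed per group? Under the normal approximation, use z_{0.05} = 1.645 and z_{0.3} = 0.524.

n = 9 per group

For two independent groups with equal n: n = 2·((z_{α} + z_β) / d)².
z_{α} + z_β = 1.645 + 0.524 = 2.169.
n = 2 × (2.169 / 1.05)² = 2 × 2.066² = 2 × 4.27 = 8.5.
Round up to the next whole participant.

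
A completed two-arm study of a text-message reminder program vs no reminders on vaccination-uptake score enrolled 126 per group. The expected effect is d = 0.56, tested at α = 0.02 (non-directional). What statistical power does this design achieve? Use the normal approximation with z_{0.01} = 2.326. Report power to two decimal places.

power ≈ 0.98

For two equal groups, power = Φ(d·√(n/2) − z_{α/2}).
d·√(n/2) = 0.56 × √(126/2) = 0.56 × 7.937 = 4.445.
z_β = 4.445 − 2.326 = 2.119.
Power = Φ(2.119) = 0.983.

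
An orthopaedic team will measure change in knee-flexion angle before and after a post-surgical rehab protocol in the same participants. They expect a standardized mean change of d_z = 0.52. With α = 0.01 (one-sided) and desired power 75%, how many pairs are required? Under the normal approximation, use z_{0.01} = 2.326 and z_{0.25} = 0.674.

n = 34 pairs

For a paired (one-sample on differences) test: n = ((z_{α} + z_β) / d)².
z_{α} + z_β = 2.326 + 0.674 = 3.000.
n = (3.000 / 0.52)² = 5.769² = 33.28.
Round up.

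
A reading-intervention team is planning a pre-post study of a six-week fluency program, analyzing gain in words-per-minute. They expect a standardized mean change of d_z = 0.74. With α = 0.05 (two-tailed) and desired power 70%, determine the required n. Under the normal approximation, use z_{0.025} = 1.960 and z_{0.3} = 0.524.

n = 12 pairs

For a paired (one-sample on differences) test: n = ((z_{α/2} + z_β) / d)².
z_{α/2} + z_β = 1.960 + 0.524 = 2.484.
n = (2.484 / 0.74)² = 3.357² = 11.27.
Round up.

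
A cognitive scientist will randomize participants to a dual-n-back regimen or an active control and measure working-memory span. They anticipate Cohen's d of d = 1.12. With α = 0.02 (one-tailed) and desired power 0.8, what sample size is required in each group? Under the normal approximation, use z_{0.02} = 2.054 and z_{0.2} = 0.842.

For two independent groups with equal n: n = 2·((z_{α} + z_β) / d)².
z_{α} + z_β = 2.054 + 0.842 = 2.896.
n = 2 × (2.896 / 1.12)² = 2 × 2.586² = 2 × 6.69 = 13.4.
Round up to the next whole participant.

n = 14 per group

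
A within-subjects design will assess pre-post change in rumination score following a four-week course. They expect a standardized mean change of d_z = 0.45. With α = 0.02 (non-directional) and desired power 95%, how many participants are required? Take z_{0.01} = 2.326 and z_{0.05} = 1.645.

n = 78 pairs

For a paired (one-sample on differences) test: n = ((z_{α/2} + z_β) / d)².
z_{α/2} + z_β = 2.326 + 1.645 = 3.971.
n = (3.971 / 0.45)² = 8.824² = 77.87.
Round up.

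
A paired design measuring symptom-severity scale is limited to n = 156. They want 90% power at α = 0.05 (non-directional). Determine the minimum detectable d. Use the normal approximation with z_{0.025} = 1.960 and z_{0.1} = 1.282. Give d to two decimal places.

d_min ≈ 0.26

For a single sample (or paired design) of n = 156: d_min = (z_{α/2} + z_β)/√n.
z-sum = 1.960 + 1.282 = 3.242.
d_min = 3.242 / √156 = 3.242 / 12.490 = 0.260.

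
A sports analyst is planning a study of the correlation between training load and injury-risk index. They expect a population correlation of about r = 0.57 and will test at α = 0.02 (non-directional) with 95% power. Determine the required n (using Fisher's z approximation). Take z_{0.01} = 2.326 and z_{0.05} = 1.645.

Fisher's z: C = ½·ln((1+r)/(1−r)) = ½·ln(3.6512) = 0.6475.
n = ((z_{α/2} + z_β)/C)² + 3.
(2.326 + 1.645) / 0.6475 = 3.971 / 0.6475 = 6.133.
n = 6.133² + 3 = 37.61 + 3 = 40.6.
Round up.

n = 41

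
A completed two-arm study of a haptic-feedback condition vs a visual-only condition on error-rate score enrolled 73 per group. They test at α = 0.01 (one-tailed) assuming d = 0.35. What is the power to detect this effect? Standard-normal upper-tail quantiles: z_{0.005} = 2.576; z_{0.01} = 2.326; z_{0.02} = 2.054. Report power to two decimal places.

power ≈ 0.42

For two equal groups, power = Φ(d·√(n/2) − z_{α}).
d·√(n/2) = 0.35 × √(73/2) = 0.35 × 6.042 = 2.115.
z_β = 2.115 − 2.326 = -0.211.
Power = Φ(-0.211) = 0.416.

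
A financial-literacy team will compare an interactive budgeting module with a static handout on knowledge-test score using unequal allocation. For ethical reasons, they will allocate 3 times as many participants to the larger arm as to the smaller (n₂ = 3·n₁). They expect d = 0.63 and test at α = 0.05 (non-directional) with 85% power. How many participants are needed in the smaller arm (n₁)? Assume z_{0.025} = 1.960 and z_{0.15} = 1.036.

With allocation ratio k = n₂/n₁ = 3, Var(x̄₁−x̄₂) = σ²(1/n₁ + 1/(k·n₁)) = σ²·(k+1)/(k·n₁).
So n₁ = (1 + 1/k)·((z_{α/2} + z_β)/d)² = 1.333 × (2.996/0.63)².
n₁ = 1.333 × 22.62 = 30.2.
Round up: n₁ = 31, giving n₂ = 3 × 31 = 93.

n₁ = 31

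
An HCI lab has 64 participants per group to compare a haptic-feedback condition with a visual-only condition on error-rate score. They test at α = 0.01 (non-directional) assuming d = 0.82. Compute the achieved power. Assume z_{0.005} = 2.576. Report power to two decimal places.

For two equal groups, power = Φ(d·√(n/2) − z_{α/2}).
d·√(n/2) = 0.82 × √(64/2) = 0.82 × 5.657 = 4.639.
z_β = 4.639 − 2.576 = 2.063.
Power = Φ(2.063) = 0.980.

power ≈ 0.98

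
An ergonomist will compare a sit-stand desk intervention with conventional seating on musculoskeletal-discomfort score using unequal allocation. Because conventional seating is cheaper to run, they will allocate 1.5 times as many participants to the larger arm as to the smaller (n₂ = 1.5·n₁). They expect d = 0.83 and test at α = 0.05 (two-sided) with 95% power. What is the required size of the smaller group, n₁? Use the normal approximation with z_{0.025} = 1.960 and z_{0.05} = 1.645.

n₁ = 32

With allocation ratio k = n₂/n₁ = 1.5, Var(x̄₁−x̄₂) = σ²(1/n₁ + 1/(k·n₁)) = σ²·(k+1)/(k·n₁).
So n₁ = (1 + 1/k)·((z_{α/2} + z_β)/d)² = 1.667 × (3.605/0.83)².
n₁ = 1.667 × 18.86 = 31.4.
Round up: n₁ = 32, giving n₂ = 1.5 × 32 = 48.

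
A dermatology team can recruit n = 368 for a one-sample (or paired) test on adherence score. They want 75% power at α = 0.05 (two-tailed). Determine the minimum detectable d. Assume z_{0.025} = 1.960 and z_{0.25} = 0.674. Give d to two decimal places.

d_min ≈ 0.14

For a single sample (or paired design) of n = 368: d_min = (z_{α/2} + z_β)/√n.
z-sum = 1.960 + 0.674 = 2.634.
d_min = 2.634 / √368 = 2.634 / 19.183 = 0.137.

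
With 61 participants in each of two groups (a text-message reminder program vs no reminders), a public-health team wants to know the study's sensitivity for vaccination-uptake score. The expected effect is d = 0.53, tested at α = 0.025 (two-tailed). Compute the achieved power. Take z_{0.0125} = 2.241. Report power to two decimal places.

For two equal groups, power = Φ(d·√(n/2) − z_{α/2}).
d·√(n/2) = 0.53 × √(61/2) = 0.53 × 5.523 = 2.927.
z_β = 2.927 − 2.241 = 0.686.
Power = Φ(0.686) = 0.754.

power ≈ 0.75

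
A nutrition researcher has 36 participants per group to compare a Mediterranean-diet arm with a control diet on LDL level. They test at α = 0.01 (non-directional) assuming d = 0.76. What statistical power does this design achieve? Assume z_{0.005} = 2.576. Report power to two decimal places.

For two equal groups, power = Φ(d·√(n/2) − z_{α/2}).
d·√(n/2) = 0.76 × √(36/2) = 0.76 × 4.243 = 3.224.
z_β = 3.224 − 2.576 = 0.648.
Power = Φ(0.648) = 0.742.

power ≈ 0.74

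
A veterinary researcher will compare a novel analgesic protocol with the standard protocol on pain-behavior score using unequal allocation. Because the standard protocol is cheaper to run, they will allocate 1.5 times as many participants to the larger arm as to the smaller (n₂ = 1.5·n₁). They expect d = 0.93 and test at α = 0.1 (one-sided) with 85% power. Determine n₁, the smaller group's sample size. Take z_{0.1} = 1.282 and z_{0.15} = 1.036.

n₁ = 11

With allocation ratio k = n₂/n₁ = 1.5, Var(x̄₁−x̄₂) = σ²(1/n₁ + 1/(k·n₁)) = σ²·(k+1)/(k·n₁).
So n₁ = (1 + 1/k)·((z_{α} + z_β)/d)² = 1.667 × (2.318/0.93)².
n₁ = 1.667 × 6.21 = 10.4.
Round up: n₁ = 11, giving n₂ = ⌈1.5 × 11⌉ = ⌈16.5⌉ = 17.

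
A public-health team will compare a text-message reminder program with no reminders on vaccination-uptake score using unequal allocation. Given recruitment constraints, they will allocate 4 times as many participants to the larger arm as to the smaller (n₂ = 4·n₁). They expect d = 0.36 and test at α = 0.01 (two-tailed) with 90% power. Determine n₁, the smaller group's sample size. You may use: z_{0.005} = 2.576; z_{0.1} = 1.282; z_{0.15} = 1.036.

With allocation ratio k = n₂/n₁ = 4, Var(x̄₁−x̄₂) = σ²(1/n₁ + 1/(k·n₁)) = σ²·(k+1)/(k·n₁).
So n₁ = (1 + 1/k)·((z_{α/2} + z_β)/d)² = 1.250 × (3.858/0.36)².
n₁ = 1.250 × 114.85 = 143.6.
Round up: n₁ = 144, giving n₂ = 4 × 144 = 576.

n₁ = 144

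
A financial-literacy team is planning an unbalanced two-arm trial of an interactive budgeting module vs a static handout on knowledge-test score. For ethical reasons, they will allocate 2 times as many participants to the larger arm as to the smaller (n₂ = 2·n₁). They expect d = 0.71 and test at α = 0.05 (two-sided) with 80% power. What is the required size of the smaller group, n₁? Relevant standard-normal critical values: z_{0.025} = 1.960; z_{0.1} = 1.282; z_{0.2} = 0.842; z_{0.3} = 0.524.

With allocation ratio k = n₂/n₁ = 2, Var(x̄₁−x̄₂) = σ²(1/n₁ + 1/(k·n₁)) = σ²·(k+1)/(k·n₁).
So n₁ = (1 + 1/k)·((z_{α/2} + z_β)/d)² = 1.500 × (2.802/0.71)².
n₁ = 1.500 × 15.57 = 23.4.
Round up: n₁ = 24, giving n₂ = 2 × 24 = 48.

n₁ = 24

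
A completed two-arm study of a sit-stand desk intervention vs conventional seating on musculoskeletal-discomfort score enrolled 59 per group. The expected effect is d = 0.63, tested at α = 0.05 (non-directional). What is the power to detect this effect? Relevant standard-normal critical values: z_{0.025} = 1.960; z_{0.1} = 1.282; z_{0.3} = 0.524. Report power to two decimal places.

For two equal groups, power = Φ(d·√(n/2) − z_{α/2}).
d·√(n/2) = 0.63 × √(59/2) = 0.63 × 5.431 = 3.422.
z_β = 3.422 − 1.960 = 1.462.
Power = Φ(1.462) = 0.928.

power ≈ 0.93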